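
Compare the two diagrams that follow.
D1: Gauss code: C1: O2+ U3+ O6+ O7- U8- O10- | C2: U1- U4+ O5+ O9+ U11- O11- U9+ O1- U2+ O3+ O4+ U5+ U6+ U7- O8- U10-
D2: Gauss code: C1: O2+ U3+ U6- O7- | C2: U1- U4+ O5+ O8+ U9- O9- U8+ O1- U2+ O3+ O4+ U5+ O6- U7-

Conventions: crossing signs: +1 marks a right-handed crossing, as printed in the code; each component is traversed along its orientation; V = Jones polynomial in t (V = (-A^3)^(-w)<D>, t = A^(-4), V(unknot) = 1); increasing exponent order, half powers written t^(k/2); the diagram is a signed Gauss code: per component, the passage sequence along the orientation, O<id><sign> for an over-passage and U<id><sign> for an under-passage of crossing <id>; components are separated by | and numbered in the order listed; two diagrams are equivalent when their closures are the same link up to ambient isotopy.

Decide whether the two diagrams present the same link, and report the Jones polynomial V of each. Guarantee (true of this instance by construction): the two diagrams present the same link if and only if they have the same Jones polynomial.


same link: yes
V(D1) = -t^(-3/2) + t^(-1/2) - 2t^(1/2) + t^(3/2) - 2t^(5/2) + t^(7/2)  [11 crossings, <D> = -A^-11 + 2A^-7 - A^-3 + 2A - A^5 + A^9, w = +1]
V(D2) = -t^(-3/2) + t^(-1/2) - 2t^(1/2) + t^(3/2) - 2t^(5/2) + t^(7/2)  (w +1, c 9, <D> = -A^-11 + 2A^-7 - A^-3 + 2A - A^5 + A^9)
note: one V(t) for all 2 diagrams — one class (guaranteed)


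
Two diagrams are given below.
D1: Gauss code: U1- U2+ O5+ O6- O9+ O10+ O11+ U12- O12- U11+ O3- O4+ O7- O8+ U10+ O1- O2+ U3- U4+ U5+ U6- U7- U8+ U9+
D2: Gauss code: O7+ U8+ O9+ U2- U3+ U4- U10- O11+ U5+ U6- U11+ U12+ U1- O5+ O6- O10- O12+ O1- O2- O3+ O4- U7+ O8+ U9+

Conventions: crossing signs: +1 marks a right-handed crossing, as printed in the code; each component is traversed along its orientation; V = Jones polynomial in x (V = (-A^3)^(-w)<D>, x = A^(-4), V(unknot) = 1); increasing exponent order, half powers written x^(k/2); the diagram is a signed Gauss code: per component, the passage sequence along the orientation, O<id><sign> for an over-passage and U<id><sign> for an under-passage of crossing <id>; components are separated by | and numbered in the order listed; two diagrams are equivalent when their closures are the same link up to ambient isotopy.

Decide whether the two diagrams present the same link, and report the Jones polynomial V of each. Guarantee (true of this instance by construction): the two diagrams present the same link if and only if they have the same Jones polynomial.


equivalent: no
D1 (bracket A^6; 12 crossings at w = +2): V = 1
V(D2) = x + x^3 - x^4  [12 crossings, <D> = -A^-10 + A^-6 + A^2, w = +2]
observation: comparing 2 Jones polynomials yields 2 groups


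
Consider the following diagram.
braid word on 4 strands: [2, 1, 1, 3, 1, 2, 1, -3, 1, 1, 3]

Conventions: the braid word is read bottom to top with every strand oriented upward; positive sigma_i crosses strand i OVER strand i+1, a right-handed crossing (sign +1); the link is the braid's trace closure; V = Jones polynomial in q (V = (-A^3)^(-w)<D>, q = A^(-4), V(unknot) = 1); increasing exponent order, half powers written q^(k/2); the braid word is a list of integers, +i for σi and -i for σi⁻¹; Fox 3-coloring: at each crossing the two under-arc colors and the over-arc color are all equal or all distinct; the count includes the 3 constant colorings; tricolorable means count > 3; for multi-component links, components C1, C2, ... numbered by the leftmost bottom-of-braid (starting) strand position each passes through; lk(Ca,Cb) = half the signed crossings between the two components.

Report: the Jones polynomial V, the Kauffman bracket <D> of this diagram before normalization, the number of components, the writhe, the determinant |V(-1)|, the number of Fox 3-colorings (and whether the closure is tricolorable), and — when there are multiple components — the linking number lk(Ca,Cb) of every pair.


Jones polynomial: V(q) = q^3 + q^5 - q^8
<D> = A^-5 - A^7 - A^15; writhe +9
components 1, writhe +9 (11 crossings)
3-colorings: 9 of 3^11, det 3 — tricolorable
note: |V(-1)| = 3: so tricolorable, since 3 divides 3


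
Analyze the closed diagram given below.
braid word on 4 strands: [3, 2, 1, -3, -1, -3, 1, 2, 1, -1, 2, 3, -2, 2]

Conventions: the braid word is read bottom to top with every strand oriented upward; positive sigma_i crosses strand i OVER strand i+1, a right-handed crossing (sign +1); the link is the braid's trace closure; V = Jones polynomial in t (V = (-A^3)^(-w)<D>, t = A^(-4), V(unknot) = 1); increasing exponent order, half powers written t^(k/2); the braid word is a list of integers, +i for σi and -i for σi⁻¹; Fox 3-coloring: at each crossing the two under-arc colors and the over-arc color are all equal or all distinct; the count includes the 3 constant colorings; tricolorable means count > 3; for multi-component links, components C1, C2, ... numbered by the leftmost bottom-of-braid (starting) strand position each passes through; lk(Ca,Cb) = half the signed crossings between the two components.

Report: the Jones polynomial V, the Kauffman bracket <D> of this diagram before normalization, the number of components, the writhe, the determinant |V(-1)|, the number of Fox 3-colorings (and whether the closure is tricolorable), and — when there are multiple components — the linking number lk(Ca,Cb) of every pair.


Jones polynomial: V(t) = -2t^(1/2) + t^(3/2) - 2t^(5/2) + t^(7/2) - t^(9/2) + t^(11/2)
<D> = A^-10 - A^-6 + A^-2 - 2A^2 + A^6 - 2A^10; writhe +4
components 2, writhe +4 (14 crossings)
linking number lk(C1,C2) = 0
3-colorings: 3 of 3^14, det 8 — not tricolorable
note: the 1 component pair carries total linking 0


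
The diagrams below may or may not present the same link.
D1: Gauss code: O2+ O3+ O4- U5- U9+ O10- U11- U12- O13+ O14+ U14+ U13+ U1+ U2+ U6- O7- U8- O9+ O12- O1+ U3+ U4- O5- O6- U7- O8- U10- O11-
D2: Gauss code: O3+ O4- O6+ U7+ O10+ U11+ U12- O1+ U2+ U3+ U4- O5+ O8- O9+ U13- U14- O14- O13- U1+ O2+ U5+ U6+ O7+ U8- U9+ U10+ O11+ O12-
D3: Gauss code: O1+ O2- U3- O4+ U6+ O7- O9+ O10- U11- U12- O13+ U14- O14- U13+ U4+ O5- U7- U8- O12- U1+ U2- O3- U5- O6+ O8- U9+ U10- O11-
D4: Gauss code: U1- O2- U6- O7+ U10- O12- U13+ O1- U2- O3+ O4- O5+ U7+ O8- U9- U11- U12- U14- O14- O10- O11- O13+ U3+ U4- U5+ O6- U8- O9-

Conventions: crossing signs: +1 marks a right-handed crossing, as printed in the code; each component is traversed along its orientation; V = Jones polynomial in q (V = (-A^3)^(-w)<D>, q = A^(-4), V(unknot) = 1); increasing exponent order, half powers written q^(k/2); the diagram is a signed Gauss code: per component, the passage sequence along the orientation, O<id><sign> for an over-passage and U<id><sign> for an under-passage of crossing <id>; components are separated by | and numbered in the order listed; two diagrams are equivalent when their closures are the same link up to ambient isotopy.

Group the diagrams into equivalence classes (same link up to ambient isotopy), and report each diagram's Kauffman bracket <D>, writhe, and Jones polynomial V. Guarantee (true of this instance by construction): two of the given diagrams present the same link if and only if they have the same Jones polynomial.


grouping into links: {D1} | {D2} | {D3, D4}
V(D1) = -q^-4 + q^-3 + q^-1  (w -2, c 14, <D> = A^-2 + A^6 - A^10)
D2 (bracket A^-20 - 2A^-16 + A^-12 - 2A^-8 + 2A^-4 + A^4; 14 crossings at w = +4): V = q^2 + 2q^4 - 2q^5 + q^6 - 2q^7 + q^8
D3 (bracket A^-8 - A^-4 + 2 - A^4 + A^8 - A^12; 14 crossings at w = -4): V = -q^-6 + q^-5 - q^-4 + 2q^-3 - q^-2 + q^-1
V(D4) = -q^-6 + q^-5 - q^-4 + 2q^-3 - q^-2 + q^-1  [14 crossings, <D> = A^-14 - A^-10 + 2A^-6 - A^-2 + A^2 - A^6, w = -6]
why: comparing 4 Jones polynomials yields 3 groups


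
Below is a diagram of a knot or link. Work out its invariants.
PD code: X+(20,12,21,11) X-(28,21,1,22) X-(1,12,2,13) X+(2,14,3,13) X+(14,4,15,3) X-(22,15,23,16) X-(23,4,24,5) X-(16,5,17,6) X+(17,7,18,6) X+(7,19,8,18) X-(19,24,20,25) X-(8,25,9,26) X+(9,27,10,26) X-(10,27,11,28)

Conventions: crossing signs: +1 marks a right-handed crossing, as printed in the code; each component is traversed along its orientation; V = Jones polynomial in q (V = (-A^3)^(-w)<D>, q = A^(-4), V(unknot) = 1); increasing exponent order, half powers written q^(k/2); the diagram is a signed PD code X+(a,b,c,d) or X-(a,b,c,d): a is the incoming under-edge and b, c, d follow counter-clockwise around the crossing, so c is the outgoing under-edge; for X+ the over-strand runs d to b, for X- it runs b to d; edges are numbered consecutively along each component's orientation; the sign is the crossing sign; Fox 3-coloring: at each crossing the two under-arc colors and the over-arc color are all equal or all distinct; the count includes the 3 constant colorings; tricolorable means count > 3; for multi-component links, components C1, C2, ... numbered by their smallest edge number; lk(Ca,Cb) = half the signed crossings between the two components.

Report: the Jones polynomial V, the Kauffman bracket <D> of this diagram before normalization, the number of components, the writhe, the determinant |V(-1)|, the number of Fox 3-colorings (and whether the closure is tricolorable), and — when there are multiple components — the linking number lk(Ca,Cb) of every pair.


Jones polynomial: V(q) = -q^-5 + q^-4 - q^-3 + 2q^-2 - q^-1 + 2 - q
<D> = -A^-10 + 2A^-6 - A^-2 + 2A^2 - A^6 + A^10 - A^14; writhe -2
components 1, writhe -2 (14 crossings)
3-colorings: 9 of 3^14, det 9 — tricolorable
note: the span of V is 6, forcing >= 6 crossings in any diagram


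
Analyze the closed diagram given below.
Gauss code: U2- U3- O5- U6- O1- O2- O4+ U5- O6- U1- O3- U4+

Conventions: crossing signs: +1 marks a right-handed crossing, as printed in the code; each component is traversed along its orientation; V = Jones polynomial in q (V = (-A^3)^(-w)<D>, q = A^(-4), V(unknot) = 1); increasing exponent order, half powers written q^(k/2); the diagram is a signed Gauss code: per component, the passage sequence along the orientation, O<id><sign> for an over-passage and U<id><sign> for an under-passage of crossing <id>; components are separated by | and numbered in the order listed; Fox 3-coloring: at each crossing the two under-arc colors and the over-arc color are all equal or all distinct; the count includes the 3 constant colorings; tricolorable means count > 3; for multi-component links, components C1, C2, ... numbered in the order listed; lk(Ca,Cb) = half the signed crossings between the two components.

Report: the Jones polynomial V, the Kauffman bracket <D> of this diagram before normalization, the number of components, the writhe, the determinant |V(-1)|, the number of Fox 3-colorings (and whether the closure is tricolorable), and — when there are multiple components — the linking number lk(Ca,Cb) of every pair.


V = -q^-4 + q^-3 + q^-1
<D> = A^-8 + 1 - A^4 (w = -4)
1 component over 6 crossings, w = -4
9 Fox colorings among 3^6, |V(-1)| = 3: tricolorable
why: |V(-1)| = 3: so tricolorable, since 3 divides 3


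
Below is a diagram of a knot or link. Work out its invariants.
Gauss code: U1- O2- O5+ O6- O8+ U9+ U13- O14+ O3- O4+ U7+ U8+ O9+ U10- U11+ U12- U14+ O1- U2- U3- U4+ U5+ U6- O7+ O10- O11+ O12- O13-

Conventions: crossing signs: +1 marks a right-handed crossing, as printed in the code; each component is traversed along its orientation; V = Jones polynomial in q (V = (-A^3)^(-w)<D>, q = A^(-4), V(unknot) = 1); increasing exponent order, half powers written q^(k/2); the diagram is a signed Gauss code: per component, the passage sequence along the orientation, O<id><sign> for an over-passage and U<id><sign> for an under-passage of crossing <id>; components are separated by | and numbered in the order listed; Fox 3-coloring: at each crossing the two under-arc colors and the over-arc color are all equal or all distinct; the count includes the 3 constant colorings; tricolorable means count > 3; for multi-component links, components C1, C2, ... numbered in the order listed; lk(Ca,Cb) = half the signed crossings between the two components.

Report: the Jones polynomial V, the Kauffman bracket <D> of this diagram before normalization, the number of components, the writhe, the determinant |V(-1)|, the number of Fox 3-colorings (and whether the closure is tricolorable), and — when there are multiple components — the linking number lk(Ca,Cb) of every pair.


Jones polynomial: V(q) = -q^-3 + q^-2 - q^-1 + 3 - q + q^2 - q^3
<D> = -A^-12 + A^-8 - A^-4 + 3 - A^4 + A^8 - A^12; writhe 0
components 1, writhe 0 (14 crossings)
3-colorings: 27 of 3^14, det 9 — tricolorable
note: V spans 6 powers of q: at least 6 crossings in any diagram


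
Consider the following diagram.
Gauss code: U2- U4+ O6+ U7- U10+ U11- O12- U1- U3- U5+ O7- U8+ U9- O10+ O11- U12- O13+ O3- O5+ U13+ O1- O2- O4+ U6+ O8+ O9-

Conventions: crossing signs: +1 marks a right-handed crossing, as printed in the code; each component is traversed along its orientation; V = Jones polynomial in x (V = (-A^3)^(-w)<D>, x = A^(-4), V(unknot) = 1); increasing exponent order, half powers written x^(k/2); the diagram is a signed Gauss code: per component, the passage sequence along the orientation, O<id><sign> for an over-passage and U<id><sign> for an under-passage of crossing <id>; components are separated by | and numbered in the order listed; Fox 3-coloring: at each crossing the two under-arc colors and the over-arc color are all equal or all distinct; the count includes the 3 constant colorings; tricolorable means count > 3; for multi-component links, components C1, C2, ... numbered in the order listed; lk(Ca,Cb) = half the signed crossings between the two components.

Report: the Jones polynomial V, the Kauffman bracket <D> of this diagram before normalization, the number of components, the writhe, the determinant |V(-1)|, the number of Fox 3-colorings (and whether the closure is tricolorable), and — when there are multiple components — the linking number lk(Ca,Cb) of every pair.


V(x) = -x^-4 + x^-3 + x^-1
bracket: -A - A^9 + A^13, w = -1
1 component, writhe -1, over 13 crossings
det 3, colorings 9 of 3^13 — tricolorable
observation: w = -1 (over 13 crossings) is diagram-only; (-A^3)^(1) removes it from V


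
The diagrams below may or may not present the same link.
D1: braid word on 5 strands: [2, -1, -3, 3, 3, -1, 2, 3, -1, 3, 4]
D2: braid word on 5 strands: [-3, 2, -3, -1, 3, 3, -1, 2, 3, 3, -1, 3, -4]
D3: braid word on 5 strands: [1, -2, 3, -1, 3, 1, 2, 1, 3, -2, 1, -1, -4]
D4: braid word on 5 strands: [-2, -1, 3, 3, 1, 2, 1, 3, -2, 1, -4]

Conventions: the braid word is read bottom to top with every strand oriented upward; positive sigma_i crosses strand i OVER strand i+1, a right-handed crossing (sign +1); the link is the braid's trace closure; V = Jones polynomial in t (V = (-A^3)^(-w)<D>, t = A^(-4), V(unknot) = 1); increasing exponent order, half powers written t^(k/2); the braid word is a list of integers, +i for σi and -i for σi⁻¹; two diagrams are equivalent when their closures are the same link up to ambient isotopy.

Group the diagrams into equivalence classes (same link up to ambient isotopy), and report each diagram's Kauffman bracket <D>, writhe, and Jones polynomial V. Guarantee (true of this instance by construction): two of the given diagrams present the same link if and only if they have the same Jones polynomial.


classes: {D1, D2} | {D3, D4}
V(D1) = t^(-5/2) - 2t^(-3/2) + 2t^(-1/2) - 4t^(1/2) + 3t^(3/2) - 3t^(5/2) + 2t^(7/2) - t^(9/2)  [11 crossings, <D> = A^-9 - 2A^-5 + 3A^-1 - 3A^3 + 4A^7 - 2A^11 + 2A^15 - A^19, w = +3]
V(D2) = t^(-5/2) - 2t^(-3/2) + 2t^(-1/2) - 4t^(1/2) + 3t^(3/2) - 3t^(5/2) + 2t^(7/2) - t^(9/2)  (w +1, c 13, <D> = A^-15 - 2A^-11 + 3A^-7 - 3A^-3 + 4A - 2A^5 + 2A^9 - A^13)
V(D3) = -t^(1/2) + t^(3/2) - t^(5/2) - t^(9/2)  (w +3, c 13, <D> = A^-9 + A^-1 - A^3 + A^7)
V(D4) = -t^(1/2) + t^(3/2) - t^(5/2) - t^(9/2)  [11 crossings, <D> = A^-9 + A^-1 - A^3 + A^7, w = +3]
note: 2 values of V(t) split the 4 diagrams


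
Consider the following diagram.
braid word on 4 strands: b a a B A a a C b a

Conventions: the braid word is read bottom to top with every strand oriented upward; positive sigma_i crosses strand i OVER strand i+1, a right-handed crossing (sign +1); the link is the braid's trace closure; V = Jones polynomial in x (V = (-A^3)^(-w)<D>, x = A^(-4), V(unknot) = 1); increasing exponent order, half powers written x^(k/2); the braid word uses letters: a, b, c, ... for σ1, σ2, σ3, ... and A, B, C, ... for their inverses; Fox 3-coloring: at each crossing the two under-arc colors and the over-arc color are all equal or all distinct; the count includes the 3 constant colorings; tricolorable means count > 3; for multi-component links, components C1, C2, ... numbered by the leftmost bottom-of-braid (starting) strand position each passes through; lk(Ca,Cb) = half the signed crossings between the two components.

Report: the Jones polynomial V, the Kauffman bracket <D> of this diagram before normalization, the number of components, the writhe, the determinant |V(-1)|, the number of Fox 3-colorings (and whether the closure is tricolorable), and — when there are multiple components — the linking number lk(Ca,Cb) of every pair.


V(x) = -x^(3/2) - 2x^(7/2) + x^(9/2) - x^(11/2) + x^(13/2)
bracket: A^-14 - A^-10 + A^-6 - 2A^-2 - A^6, w = +4
2 components, writhe +4, over 10 crossings
lk(C1,C2) = +1
det 6, colorings 9 of 3^10 — tricolorable
observation: the 1 component pair carries total linking +1


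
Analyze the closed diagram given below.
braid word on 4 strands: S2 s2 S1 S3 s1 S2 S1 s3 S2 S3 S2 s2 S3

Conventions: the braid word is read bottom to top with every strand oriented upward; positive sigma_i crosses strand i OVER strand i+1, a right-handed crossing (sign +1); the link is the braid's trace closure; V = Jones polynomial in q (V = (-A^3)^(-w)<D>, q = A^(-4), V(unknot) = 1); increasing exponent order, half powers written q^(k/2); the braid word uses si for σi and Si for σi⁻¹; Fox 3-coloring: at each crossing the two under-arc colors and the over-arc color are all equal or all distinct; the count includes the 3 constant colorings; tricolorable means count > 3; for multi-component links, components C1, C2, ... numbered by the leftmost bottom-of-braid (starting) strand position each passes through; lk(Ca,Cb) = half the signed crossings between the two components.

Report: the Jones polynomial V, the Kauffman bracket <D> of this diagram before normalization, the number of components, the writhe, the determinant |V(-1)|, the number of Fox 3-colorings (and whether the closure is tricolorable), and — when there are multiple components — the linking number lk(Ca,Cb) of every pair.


V(q) = -q^-6 + q^-5 - q^-4 + 2q^-3 - q^-2 + q^-1
bracket: -A^-11 + A^-7 - 2A^-3 + A - A^5 + A^9, w = -5
1 component, writhe -5, over 13 crossings
det 7, colorings 3 of 3^13 — not tricolorable
observation: det 7 = |V(-1)|; not divisible by 3, so not tricolorable


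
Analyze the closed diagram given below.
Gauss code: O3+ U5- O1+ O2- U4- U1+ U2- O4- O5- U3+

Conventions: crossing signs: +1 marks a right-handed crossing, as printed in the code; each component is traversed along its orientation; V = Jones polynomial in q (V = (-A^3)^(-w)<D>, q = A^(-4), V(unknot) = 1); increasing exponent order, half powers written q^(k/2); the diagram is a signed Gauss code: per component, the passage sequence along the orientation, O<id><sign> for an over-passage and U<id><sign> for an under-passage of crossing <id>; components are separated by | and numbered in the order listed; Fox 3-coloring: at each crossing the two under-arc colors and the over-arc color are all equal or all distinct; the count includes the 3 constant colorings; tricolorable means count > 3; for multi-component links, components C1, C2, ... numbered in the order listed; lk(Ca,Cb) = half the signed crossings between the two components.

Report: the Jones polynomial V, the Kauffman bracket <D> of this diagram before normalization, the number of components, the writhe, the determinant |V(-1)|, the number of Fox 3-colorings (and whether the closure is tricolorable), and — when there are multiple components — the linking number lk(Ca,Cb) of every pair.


Jones polynomial: V(q) = 1
<D> = -A^-3; writhe -1
components 1, writhe -1 (5 crossings)
3-colorings: 3 of 3^5, det 1 — not tricolorable
note: w = -1 shifts under R1 moves; the (-A^3)^(1) factor cancels that in V


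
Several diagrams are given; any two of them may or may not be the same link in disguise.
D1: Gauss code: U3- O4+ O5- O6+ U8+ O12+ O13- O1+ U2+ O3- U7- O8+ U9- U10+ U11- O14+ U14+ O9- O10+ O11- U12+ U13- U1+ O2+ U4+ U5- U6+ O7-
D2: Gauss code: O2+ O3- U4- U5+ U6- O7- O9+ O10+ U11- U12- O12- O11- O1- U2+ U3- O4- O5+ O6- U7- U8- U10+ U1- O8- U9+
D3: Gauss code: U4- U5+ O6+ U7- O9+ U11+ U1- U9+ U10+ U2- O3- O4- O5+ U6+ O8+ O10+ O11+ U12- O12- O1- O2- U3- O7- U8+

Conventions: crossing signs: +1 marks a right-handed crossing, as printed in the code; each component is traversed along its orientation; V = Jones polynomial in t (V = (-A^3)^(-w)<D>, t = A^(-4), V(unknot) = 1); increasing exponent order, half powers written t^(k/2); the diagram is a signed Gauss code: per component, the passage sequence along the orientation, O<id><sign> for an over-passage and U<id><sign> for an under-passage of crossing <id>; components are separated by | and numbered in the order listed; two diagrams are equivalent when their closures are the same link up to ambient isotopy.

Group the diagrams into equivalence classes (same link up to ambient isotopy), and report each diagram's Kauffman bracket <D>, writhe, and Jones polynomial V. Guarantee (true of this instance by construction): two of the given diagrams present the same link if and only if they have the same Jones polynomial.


equivalence classes: {D1} | {D2} | {D3}
D1 (bracket A^-14 - 2A^-10 + 2A^-6 - 2A^-2 + 2A^2 - A^6 + A^10; 14 crossings at w = +2): V = t^-1 - 1 + 2t - 2t^2 + 2t^3 - 2t^4 + t^5
V(D2) = 1  (w -4, c 12, <D> = A^-12)
V(D3) = t^-2 - t^-1 + 1 - t + t^2  (w 0, c 12, <D> = A^-8 - A^-4 + 1 - A^4 + A^8)
observation: comparing 3 Jones polynomials yields 3 groups


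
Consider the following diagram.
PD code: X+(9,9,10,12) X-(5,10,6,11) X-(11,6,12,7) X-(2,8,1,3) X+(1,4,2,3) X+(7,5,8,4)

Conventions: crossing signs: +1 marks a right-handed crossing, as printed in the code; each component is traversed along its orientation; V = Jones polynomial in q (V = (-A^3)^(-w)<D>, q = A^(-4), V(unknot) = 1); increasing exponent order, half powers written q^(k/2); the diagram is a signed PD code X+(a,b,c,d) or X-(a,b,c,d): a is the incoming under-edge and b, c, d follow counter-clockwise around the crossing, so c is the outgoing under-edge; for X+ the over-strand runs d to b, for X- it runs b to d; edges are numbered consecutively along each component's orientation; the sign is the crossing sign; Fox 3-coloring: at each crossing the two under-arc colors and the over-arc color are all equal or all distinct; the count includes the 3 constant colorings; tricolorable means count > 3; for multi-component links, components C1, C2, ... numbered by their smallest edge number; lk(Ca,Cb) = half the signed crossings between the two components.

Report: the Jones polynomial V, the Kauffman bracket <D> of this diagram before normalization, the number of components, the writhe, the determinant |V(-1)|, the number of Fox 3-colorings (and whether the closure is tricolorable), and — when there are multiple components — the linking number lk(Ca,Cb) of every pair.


Jones polynomial: V(q) = q^-3 + q^-2 + q^-1 + 1
<D> = 1 + A^4 + A^8 + A^12; writhe 0
components 3, writhe 0 (6 crossings)
linking number lk(C1,C2) = 0
lk(C1,C3): 0
lk(C2,C3) = -1
3-colorings: 9 of 3^6, det 0 — tricolorable
note: span 3 respects span(V) <= c + mu - 1 = 8 for this 3-component diagram


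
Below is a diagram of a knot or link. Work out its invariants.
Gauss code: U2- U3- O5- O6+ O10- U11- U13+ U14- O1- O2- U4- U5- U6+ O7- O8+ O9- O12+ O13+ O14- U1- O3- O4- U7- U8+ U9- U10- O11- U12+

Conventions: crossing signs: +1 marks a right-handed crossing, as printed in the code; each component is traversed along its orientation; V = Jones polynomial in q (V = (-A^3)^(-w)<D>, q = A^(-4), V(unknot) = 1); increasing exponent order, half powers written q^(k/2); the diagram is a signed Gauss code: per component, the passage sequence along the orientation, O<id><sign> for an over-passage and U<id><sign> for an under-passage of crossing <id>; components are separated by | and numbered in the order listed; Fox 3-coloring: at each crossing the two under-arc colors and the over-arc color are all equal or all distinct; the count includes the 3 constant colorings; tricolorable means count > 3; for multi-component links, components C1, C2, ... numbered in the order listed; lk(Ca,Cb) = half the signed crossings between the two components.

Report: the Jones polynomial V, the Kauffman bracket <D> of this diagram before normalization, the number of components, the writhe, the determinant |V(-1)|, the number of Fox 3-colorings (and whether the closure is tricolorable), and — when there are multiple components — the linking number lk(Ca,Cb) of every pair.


V = q^-8 - 2q^-7 + q^-6 - 2q^-5 + 2q^-4 + q^-2
<D> = A^-10 + 2A^-2 - 2A^2 + A^6 - 2A^10 + A^14 (w = -6)
1 component over 14 crossings, w = -6
27 Fox colorings among 3^14, |V(-1)| = 9: tricolorable
why: det 9 = |V(-1)|; divisible by 3, so tricolorable


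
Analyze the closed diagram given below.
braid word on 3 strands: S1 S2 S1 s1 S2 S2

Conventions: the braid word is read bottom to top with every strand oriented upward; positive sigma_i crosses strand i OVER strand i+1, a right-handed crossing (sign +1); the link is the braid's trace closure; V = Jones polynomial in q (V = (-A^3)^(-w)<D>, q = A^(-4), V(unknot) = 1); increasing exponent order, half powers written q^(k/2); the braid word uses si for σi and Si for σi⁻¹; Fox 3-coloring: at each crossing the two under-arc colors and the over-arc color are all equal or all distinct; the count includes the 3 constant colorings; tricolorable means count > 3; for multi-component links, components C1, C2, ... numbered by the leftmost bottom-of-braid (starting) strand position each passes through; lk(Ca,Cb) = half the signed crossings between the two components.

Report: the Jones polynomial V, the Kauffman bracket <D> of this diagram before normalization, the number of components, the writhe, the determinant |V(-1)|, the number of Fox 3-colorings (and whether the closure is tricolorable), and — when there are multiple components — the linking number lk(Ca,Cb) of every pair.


Jones polynomial: V(q) = -q^-4 + q^-3 + q^-1
<D> = A^-8 + 1 - A^4; writhe -4
components 1, writhe -4 (6 crossings)
3-colorings: 9 of 3^6, det 3 — tricolorable
note: w = -4 (over 6 crossings) is diagram-only; (-A^3)^(4) removes it from V


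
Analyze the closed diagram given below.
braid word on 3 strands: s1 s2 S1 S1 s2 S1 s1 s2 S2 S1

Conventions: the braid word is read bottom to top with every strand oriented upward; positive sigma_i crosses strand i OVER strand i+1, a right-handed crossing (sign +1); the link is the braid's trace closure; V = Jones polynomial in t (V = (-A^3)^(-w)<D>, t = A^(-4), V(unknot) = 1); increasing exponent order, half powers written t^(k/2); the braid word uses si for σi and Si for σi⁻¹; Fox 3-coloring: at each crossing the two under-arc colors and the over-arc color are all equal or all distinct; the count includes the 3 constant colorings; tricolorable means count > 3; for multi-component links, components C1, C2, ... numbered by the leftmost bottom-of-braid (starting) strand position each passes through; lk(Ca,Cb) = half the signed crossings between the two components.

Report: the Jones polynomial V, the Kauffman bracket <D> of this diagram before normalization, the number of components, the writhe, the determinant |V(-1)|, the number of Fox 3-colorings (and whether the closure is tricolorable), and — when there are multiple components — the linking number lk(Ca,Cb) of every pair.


V = t^-2 + 2 + t^2
<D> = A^-8 + 2 + A^8 (w = 0)
3 components over 10 crossings, w = 0
lk(C1,C2): 0
lk(C1,C3) = +1
linking number lk(C2,C3) = -1
3 Fox colorings among 3^10, |V(-1)| = 4: not tricolorable
why: |V(-1)| = 4: so not tricolorable, since 3 does not divide 4


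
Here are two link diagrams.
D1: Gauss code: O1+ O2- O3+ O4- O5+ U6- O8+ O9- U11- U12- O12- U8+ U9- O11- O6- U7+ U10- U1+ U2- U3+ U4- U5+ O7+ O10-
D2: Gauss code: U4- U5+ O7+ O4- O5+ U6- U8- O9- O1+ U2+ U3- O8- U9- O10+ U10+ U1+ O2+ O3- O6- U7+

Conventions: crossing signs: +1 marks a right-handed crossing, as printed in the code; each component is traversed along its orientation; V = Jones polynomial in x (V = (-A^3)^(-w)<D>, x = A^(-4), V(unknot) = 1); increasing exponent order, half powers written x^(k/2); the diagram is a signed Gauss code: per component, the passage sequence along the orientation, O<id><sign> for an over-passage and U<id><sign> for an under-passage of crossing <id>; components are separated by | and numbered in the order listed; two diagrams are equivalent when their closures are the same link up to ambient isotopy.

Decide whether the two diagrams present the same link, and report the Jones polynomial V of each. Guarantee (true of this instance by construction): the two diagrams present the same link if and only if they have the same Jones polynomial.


same link: yes
V(D1) = 1  [12 crossings, <D> = A^-6, w = -2]
V(D2) = 1  [10 crossings, <D> = 1, w = 0]
insight: from 12 to 10 crossings by R-moves: one link, two diagrams


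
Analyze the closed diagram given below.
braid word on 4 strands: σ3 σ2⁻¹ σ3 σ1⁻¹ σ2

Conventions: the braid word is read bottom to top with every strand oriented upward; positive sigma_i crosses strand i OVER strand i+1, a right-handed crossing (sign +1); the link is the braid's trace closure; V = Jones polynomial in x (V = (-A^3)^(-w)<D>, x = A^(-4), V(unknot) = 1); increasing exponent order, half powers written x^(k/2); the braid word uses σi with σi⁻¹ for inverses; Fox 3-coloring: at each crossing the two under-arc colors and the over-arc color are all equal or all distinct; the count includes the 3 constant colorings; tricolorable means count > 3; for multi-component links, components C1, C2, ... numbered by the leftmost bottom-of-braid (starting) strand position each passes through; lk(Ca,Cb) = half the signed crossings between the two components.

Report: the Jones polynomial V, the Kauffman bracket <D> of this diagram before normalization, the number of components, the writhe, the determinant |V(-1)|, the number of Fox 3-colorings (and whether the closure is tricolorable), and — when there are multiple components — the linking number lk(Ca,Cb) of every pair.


V = 1
<D> = -A^3 (w = +1)
1 component over 5 crossings, w = +1
3 Fox colorings among 3^5, |V(-1)| = 1: not tricolorable
why: det 1 = |V(-1)|; not divisible by 3, so not tricolorable


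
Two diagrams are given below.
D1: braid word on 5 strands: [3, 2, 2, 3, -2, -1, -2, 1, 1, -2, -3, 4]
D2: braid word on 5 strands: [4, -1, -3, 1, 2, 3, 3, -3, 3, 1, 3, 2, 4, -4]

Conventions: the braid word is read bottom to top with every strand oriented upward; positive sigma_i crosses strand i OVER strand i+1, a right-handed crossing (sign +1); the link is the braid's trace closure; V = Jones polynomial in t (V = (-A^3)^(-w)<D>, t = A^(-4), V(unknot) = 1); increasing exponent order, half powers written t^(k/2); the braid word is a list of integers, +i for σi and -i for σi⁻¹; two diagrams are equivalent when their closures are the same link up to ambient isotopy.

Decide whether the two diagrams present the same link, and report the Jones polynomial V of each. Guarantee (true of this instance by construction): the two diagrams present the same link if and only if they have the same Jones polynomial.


same link: no
V(D1) = 1  [12 crossings, <D> = A^6, w = +2]
D2 (bracket -A^-6 + A^-2 - A^2 + 2A^6 - A^10 + A^14; 14 crossings at w = +6): V = t - t^2 + 2t^3 - t^4 + t^5 - t^6
note: 2 classes among 2 diagrams; unequal V(t) rules out equality


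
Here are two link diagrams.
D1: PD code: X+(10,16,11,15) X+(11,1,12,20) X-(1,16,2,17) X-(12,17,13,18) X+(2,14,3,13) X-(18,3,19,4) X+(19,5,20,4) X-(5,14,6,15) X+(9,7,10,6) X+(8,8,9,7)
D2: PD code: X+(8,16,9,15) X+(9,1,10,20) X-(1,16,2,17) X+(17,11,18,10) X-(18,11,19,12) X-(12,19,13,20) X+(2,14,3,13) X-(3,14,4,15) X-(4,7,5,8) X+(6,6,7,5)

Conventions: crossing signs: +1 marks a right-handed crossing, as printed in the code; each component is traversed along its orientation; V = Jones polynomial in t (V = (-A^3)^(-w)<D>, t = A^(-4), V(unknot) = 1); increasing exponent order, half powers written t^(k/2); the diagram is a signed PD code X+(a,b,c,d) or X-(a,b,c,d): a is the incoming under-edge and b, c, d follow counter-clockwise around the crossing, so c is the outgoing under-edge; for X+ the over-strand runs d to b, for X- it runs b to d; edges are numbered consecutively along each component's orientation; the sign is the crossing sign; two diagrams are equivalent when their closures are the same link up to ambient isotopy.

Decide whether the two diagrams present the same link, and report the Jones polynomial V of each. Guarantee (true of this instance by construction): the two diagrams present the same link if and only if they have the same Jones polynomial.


equivalent: yes
D1 (bracket A^6; 10 crossings at w = +2): V = 1
V(D2) = 1  [10 crossings, <D> = 1, w = 0]
observation: Reidemeister moves carry D1 (10 crossings) to D2 (10)


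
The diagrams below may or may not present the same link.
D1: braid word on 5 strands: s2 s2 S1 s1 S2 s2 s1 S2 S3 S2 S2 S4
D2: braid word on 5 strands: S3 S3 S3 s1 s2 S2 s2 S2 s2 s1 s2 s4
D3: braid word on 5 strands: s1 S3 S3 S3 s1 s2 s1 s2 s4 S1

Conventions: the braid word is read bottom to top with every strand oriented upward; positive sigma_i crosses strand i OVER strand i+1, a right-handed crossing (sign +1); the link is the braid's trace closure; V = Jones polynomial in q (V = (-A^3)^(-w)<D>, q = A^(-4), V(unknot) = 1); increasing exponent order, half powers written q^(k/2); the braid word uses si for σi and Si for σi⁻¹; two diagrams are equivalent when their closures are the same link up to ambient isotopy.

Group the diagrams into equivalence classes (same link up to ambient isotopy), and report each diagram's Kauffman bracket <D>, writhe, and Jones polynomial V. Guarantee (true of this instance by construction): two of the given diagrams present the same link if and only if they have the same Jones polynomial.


grouping into links: {D1} | {D2, D3}
V(D1) = 1  (w -2, c 12, <D> = A^-6)
D2 (bracket -A^-6 + A^-2 - A^2 + 3A^6 - A^10 + A^14 - A^18; 12 crossings at w = +2): V = -q^-3 + q^-2 - q^-1 + 3 - q + q^2 - q^3
D3 (bracket -A^-6 + A^-2 - A^2 + 3A^6 - A^10 + A^14 - A^18; 10 crossings at w = +2): V = -q^-3 + q^-2 - q^-1 + 3 - q + q^2 - q^3
why: comparing 3 Jones polynomials yields 2 groups


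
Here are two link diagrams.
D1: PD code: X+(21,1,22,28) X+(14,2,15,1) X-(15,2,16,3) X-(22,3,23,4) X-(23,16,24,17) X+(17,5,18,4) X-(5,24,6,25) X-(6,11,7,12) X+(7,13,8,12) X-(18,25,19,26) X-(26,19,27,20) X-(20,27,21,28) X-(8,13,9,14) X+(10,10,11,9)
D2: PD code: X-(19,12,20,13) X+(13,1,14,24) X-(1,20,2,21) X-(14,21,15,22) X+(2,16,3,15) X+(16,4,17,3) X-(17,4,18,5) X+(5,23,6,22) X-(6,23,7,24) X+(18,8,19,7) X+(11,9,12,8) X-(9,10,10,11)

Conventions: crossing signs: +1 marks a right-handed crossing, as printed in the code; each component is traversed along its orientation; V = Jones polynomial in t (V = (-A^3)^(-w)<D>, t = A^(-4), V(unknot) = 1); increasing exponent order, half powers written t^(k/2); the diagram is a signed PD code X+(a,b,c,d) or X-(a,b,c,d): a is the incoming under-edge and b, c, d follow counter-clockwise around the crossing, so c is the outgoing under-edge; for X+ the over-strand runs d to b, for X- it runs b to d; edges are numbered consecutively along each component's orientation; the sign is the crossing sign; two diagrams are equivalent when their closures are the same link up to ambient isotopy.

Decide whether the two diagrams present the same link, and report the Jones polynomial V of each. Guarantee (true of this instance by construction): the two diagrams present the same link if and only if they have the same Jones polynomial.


same link: no
V(D1) = -t^-6 + t^-5 - t^-4 + 2t^-3 - t^-2 + t^-1  [14 crossings, <D> = A^-8 - A^-4 + 2 - A^4 + A^8 - A^12, w = -4]
D2 (bracket 1; 12 crossings at w = 0): V = 1
note: V(t) takes 2 values over 2 diagrams, fixing the grouping


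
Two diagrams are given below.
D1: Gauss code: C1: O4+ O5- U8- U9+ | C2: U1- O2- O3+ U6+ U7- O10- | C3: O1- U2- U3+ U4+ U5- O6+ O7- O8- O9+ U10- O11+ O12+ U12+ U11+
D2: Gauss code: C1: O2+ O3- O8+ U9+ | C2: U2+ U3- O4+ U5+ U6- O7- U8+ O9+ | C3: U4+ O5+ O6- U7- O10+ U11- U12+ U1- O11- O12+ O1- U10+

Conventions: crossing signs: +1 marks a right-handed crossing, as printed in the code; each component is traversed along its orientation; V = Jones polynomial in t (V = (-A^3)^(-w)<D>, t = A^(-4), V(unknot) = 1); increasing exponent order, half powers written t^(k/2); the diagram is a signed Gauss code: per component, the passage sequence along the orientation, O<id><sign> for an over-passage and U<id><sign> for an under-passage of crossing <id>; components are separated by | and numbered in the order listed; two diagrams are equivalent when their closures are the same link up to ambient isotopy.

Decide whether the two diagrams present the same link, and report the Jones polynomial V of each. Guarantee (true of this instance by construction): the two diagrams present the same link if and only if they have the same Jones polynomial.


same link: no
V(D1) = t^-3 + t^-2 + t^-1 + 1  [12 crossings, <D> = 1 + A^4 + A^8 + A^12, w = 0]
D2 (bracket A^-6 + A^-2 + A^2 + A^6; 12 crossings at w = +2): V = 1 + t + t^2 + t^3
note: V(t) takes 2 values over 2 diagrams, fixing the grouping


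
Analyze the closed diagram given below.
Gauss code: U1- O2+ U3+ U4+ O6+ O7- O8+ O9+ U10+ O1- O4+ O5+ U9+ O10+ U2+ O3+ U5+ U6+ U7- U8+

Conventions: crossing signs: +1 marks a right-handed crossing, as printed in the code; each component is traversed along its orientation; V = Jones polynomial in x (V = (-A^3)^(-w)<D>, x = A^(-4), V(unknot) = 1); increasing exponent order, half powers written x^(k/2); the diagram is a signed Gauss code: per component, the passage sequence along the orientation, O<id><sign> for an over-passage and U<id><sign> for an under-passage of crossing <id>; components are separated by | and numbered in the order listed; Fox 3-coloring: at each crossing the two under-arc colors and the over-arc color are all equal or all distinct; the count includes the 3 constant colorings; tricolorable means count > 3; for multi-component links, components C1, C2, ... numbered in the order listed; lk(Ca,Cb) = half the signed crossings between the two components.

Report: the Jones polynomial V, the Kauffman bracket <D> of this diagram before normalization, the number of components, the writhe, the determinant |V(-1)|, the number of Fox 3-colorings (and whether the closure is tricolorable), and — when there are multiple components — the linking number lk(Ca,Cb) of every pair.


V = x^2 + 2x^4 - 2x^5 + x^6 - 2x^7 + x^8
<D> = A^-14 - 2A^-10 + A^-6 - 2A^-2 + 2A^2 + A^10 (w = +6)
1 component over 10 crossings, w = +6
27 Fox colorings among 3^10, |V(-1)| = 9: tricolorable
why: det 9 = |V(-1)|; divisible by 3, so tricolorable


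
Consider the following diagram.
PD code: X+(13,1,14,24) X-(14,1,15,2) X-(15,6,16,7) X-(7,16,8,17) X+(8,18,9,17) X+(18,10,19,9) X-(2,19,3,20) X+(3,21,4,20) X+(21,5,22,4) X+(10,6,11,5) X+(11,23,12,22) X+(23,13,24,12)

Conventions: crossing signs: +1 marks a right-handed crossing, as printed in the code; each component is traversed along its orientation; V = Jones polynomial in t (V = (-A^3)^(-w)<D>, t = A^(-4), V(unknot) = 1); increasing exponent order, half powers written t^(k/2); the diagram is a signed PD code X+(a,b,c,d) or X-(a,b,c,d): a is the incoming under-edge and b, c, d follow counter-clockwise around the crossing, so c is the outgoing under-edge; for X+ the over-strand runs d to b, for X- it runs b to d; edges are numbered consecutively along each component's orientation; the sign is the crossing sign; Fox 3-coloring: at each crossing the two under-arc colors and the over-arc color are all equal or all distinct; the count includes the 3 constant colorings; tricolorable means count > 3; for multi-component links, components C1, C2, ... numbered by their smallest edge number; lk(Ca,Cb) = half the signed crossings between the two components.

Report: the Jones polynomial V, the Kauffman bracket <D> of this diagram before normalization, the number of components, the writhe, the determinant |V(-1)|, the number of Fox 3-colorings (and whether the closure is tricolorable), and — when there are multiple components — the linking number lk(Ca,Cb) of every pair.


V(t) = t + t^3 - t^4
bracket: -A^-4 + 1 + A^8, w = +4
1 component, writhe +4, over 12 crossings
det 3, colorings 9 of 3^12 — tricolorable
observation: the span of V is 3, forcing >= 3 crossings in any diagram
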